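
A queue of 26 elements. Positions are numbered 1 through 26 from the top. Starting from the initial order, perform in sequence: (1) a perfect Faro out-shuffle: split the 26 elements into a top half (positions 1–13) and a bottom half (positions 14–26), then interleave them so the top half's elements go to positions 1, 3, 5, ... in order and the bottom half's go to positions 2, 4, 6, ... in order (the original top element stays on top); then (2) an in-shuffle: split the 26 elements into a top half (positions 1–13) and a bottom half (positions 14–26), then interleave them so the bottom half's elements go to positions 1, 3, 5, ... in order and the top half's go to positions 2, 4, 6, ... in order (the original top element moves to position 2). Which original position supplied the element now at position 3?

8

Undo the operations in reverse order, starting from position 3:
  undo op 2 (in-shuffle, from bottom half): 3 ← 15
  undo op 1 (out-shuffle, from top half): 15 ← 8
So the element at position 3 came from original position 8.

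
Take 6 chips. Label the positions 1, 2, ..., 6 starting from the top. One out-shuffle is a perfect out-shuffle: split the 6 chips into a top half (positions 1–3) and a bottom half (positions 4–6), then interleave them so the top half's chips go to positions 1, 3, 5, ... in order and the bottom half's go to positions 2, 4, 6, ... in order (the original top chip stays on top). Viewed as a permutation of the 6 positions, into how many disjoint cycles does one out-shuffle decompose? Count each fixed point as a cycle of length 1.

Trace each unvisited position around until it returns:
(1) (2 3 5 4) (6)
3 cycles in total.

3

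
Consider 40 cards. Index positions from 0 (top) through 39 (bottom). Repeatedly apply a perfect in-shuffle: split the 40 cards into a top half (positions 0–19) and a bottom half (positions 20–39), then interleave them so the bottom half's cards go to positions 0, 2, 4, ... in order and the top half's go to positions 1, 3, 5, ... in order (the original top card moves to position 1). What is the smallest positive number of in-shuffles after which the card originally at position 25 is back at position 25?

Follow position 25 under repeated in-shuffles:
25 → 10 → 21 → 2 → 5 → 11 → 23 → 6 → 13 → 27 → 14 → 29 → 18 → 37 → 34 → 28 → 16 → 33 → 26 → 12 → 25
It first returns after 20 in-shuffles.

20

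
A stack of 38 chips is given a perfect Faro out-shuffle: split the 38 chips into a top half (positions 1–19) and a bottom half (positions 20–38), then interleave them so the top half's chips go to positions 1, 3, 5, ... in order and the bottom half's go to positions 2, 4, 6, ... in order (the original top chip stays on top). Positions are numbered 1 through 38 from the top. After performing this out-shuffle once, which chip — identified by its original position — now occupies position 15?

8

Work backwards from position 15, undoing one out-shuffle at a time:
15 ← 8
So the chip now at position 15 started at position 8.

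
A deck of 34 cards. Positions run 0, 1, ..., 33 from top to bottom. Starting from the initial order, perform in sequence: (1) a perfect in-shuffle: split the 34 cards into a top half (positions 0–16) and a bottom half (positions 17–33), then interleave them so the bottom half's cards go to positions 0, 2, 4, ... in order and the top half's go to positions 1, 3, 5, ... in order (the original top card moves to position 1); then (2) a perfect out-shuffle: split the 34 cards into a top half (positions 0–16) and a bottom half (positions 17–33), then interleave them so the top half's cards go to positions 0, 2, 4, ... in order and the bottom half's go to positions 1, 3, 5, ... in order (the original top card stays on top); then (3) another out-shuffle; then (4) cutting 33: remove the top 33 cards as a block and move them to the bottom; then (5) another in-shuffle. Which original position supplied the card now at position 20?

Undo the operations in reverse order, starting from position 20:
  undo op 5 (in-shuffle, from bottom half): 20 ← 27
  undo op 4 (cut 33): 27 ← 26
  undo op 3 (out-shuffle, from top half): 26 ← 13
  undo op 2 (out-shuffle, from bottom half): 13 ← 23
  undo op 1 (in-shuffle, from top half): 23 ← 11
So the card at position 20 came from original position 11.

11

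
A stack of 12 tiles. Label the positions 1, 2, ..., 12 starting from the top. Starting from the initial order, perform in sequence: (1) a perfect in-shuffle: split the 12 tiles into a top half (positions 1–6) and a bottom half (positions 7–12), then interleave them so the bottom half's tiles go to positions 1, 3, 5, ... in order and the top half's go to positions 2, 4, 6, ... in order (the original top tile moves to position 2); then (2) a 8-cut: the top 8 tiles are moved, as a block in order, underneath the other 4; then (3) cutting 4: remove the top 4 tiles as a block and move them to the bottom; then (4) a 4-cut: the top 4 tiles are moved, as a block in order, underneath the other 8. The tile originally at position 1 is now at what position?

Track the tile from position 1 forward through each operation:
  after op 1 (in-shuffle): 1 → 2
  after op 2 (cut 8): 2 → 6
  after op 3 (cut 4): 6 → 2
  after op 4 (cut 4): 2 → 10

10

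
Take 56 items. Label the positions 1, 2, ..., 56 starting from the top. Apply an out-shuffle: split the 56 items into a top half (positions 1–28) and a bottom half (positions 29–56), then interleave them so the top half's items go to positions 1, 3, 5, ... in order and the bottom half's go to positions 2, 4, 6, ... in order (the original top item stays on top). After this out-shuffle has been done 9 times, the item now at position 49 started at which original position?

20

Work backwards from position 49, undoing one out-shuffle at a time:
49 ← 25 ← 13 ← 7 ← 4 ← 30 ← 43 ← 22 ← 39 ← 20
So the item now at position 49 started at position 20.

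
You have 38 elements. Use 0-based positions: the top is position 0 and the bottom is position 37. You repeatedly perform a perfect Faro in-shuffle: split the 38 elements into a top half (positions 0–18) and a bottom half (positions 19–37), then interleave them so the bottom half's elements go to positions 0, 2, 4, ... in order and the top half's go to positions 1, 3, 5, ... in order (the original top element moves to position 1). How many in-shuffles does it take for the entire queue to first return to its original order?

The in-shuffle permutes the 38 positions with cycle lengths [2, 12, 12, 12].
Every element is home exactly when every cycle has completed a whole number of laps, i.e. after lcm(2, 12) = 12 in-shuffles.

12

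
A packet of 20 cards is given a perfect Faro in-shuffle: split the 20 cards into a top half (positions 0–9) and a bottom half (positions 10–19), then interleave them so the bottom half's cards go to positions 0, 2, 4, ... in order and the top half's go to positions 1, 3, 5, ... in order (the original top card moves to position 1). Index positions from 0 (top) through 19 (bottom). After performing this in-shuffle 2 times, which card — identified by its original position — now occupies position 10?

7

Work backwards from position 10, undoing one in-shuffle at a time:
10 ← 15 ← 7
So the card now at position 10 started at position 7.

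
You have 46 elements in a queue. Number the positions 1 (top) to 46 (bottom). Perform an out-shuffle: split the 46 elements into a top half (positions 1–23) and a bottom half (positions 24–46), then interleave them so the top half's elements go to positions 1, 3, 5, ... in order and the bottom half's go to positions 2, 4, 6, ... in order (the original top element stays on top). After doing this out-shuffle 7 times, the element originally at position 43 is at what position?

Track the element's position through each out-shuffle:
43 → 40 → 34 → 22 → 43 → 40 → 34 → 22

22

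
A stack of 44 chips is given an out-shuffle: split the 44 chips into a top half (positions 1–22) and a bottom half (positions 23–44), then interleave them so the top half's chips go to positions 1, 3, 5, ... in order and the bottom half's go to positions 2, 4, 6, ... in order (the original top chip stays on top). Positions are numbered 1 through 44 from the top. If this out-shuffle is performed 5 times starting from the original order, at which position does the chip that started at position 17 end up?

40

Track the chip's position through each out-shuffle:
17 → 33 → 22 → 43 → 42 → 40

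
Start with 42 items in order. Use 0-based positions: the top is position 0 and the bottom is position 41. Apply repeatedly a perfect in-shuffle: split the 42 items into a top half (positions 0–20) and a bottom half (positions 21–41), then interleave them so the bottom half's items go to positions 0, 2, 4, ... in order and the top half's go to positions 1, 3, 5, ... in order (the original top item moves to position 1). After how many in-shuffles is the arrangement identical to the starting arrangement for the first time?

14

The in-shuffle permutes the 42 positions with cycle lengths [14, 14, 14].
Every item is home exactly when every cycle has completed a whole number of laps, i.e. after lcm(14) = 14 in-shuffles.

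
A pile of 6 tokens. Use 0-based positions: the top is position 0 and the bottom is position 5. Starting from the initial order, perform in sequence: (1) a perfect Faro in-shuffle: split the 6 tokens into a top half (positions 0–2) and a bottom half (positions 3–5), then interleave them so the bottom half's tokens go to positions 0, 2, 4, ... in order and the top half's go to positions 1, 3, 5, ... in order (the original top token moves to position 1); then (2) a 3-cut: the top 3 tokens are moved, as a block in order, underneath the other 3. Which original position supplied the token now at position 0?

1

Undo the operations in reverse order, starting from position 0:
  undo op 2 (cut 3): 0 ← 3
  undo op 1 (in-shuffle, from top half): 3 ← 1
So the token at position 0 came from original position 1.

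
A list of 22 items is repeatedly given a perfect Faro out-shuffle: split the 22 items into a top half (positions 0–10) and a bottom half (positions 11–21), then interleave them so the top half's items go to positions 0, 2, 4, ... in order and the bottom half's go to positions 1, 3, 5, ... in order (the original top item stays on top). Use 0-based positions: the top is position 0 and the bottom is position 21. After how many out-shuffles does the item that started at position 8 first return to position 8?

6

Follow position 8 under repeated out-shuffles:
8 → 16 → 11 → 1 → 2 → 4 → 8
It first returns after 6 out-shuffles.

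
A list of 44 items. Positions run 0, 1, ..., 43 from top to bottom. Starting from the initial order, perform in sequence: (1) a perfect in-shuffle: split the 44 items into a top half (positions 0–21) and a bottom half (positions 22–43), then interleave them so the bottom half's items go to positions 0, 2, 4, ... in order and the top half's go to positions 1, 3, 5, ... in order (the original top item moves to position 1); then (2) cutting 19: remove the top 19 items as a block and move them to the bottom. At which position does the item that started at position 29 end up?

39

Track the item from position 29 forward through each operation:
  after op 1 (in-shuffle): 29 → 14
  after op 2 (cut 19): 14 → 39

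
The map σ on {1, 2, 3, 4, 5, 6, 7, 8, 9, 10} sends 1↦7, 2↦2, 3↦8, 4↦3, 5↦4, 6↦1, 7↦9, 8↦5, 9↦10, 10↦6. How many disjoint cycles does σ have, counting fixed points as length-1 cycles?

3

Cycle decomposition: (1 7 9 10 6) (2) (3 8 5 4).
3 cycles.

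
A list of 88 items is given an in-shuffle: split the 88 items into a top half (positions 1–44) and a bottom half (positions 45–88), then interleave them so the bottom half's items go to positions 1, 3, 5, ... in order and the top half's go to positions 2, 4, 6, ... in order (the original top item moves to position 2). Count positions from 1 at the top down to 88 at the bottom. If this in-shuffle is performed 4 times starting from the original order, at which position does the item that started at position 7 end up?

Track the item's position through each in-shuffle:
7 → 14 → 28 → 56 → 23

23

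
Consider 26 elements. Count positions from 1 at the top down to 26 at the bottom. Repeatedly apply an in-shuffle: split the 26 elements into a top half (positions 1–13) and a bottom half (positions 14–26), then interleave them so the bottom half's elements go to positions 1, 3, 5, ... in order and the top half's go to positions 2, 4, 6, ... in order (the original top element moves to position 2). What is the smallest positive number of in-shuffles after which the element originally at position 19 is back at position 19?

Follow position 19 under repeated in-shuffles:
19 → 11 → 22 → 17 → 7 → 14 → 1 → 2 → 4 → 8 → 16 → 5 → 10 → 20 → 13 → 26 → 25 → 23 → 19
It first returns after 18 in-shuffles.

18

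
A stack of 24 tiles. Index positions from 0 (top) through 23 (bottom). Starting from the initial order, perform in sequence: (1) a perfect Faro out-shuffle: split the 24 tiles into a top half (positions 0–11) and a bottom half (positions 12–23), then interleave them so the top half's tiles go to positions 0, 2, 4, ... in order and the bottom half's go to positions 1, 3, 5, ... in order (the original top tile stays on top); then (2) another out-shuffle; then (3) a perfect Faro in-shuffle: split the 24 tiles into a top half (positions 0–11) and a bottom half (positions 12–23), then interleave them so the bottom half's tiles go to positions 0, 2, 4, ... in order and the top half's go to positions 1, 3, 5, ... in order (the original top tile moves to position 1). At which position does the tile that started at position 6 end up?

3

Track the tile from position 6 forward through each operation:
  after op 1 (out-shuffle): 6 → 12
  after op 2 (out-shuffle): 12 → 1
  after op 3 (in-shuffle): 1 → 3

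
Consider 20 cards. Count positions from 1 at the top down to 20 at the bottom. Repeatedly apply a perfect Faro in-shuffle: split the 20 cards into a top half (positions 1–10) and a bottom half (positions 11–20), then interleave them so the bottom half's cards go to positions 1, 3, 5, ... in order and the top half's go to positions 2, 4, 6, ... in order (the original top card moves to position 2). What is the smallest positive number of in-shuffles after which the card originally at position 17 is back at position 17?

Follow position 17 under repeated in-shuffles:
17 → 13 → 5 → 10 → 20 → 19 → 17
It first returns after 6 in-shuffles.

6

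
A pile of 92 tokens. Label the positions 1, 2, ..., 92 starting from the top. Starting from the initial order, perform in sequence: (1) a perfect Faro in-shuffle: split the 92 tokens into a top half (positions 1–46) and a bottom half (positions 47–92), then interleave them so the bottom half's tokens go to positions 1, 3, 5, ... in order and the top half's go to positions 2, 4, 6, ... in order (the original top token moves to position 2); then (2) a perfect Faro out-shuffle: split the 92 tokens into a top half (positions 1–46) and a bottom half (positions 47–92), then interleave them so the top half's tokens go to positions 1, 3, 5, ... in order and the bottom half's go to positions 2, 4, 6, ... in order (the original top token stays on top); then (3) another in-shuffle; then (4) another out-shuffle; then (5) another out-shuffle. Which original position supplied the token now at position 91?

Undo the operations in reverse order, starting from position 91:
  undo op 5 (out-shuffle, from top half): 91 ← 46
  undo op 4 (out-shuffle, from bottom half): 46 ← 69
  undo op 3 (in-shuffle, from bottom half): 69 ← 81
  undo op 2 (out-shuffle, from top half): 81 ← 41
  undo op 1 (in-shuffle, from bottom half): 41 ← 67
So the token at position 91 came from original position 67.

67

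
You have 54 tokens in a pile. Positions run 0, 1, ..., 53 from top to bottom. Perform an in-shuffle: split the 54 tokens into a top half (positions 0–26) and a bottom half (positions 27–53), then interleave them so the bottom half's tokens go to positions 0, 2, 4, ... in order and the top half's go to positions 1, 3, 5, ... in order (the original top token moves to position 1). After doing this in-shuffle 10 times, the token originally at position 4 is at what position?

Track the token's position through each in-shuffle:
4 → 9 → 19 → 39 → 24 → 49 → 44 → 34 → 14 → 29 → 4

4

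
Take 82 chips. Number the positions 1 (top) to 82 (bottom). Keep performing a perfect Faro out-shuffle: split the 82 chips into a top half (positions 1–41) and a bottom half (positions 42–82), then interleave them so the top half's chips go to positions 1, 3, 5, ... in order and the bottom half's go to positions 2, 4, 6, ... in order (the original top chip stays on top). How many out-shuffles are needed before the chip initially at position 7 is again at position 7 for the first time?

Follow position 7 under repeated out-shuffles:
7 → 13 → 25 → 49 → 16 → 31 → 61 → 40 → 79 → 76 → 70 → 58 → 34 → 67 → 52 → 22 → 43 → 4 → 7
It first returns after 18 out-shuffles.

18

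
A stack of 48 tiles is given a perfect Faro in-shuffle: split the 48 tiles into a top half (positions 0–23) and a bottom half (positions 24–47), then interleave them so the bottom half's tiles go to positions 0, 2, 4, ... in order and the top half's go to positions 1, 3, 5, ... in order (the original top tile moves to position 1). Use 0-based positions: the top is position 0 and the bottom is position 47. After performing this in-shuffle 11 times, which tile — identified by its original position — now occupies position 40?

39

Work backwards from position 40, undoing one in-shuffle at a time:
40 ← 44 ← 46 ← 47 ← 23 ← 11 ← 5 ← 2 ← 25 ← 12 ← 30 ← 39
So the tile now at position 40 started at position 39.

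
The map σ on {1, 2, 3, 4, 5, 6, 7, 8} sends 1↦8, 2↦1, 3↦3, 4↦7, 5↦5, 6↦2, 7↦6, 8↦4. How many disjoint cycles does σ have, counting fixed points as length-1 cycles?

Cycle decomposition: (1 8 4 7 6 2) (3) (5).
3 cycles.

3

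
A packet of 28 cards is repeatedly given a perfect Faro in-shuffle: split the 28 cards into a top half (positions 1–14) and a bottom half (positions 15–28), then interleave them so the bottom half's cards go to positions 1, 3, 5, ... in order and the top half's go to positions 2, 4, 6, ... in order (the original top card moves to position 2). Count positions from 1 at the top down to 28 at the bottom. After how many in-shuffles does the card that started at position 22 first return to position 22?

Follow position 22 under repeated in-shuffles:
22 → 15 → 1 → 2 → 4 → 8 → 16 → 3 → ... → 22 (length 28)
It first returns after 28 in-shuffles.

28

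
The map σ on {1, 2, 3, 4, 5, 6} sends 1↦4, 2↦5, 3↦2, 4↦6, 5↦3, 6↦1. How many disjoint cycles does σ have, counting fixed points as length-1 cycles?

Cycle decomposition: (1 4 6) (2 5 3).
2 cycles.

2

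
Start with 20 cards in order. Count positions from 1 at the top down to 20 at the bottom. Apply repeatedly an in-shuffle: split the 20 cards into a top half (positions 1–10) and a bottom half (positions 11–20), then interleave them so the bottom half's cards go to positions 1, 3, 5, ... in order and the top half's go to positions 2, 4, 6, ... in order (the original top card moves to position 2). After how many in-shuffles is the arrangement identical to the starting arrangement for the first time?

The in-shuffle permutes the 20 positions with cycle lengths [2, 3, 3, 6, 6].
Every card is home exactly when every cycle has completed a whole number of laps, i.e. after lcm(2, 3, 6) = 6 in-shuffles.

6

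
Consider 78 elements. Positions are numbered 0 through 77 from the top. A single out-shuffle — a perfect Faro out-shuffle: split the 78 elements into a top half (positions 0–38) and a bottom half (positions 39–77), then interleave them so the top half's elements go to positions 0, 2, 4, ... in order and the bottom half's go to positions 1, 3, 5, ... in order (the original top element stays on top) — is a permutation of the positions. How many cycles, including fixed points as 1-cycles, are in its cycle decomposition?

Trace each unvisited position around until it returns:
(0) (1 2 4 8 16 32 ... len 30) (3 6 12 24 48 19 ... len 30) (7 14 28 56 35 70 63 49 21 42) (11 22 44) (33 66 55) (77)
7 cycles in total.

7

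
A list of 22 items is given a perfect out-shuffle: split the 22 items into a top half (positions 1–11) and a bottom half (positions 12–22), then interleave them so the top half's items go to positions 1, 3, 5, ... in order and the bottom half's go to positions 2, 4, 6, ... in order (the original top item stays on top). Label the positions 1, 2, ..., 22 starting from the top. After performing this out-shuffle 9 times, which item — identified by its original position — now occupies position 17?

3

Work backwards from position 17, undoing one out-shuffle at a time:
17 ← 9 ← 5 ← 3 ← 2 ← 12 ← 17 ← 9 ← 5 ← 3
So the item now at position 17 started at position 3.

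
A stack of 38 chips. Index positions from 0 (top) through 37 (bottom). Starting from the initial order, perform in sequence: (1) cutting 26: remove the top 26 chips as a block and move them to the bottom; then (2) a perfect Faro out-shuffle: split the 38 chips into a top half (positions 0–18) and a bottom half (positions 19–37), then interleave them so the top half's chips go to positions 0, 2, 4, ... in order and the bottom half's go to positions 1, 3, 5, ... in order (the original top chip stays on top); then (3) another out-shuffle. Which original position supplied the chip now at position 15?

Undo the operations in reverse order, starting from position 15:
  undo op 3 (out-shuffle, from bottom half): 15 ← 26
  undo op 2 (out-shuffle, from top half): 26 ← 13
  undo op 1 (cut 26): 13 ← 1
So the chip at position 15 came from original position 1.

1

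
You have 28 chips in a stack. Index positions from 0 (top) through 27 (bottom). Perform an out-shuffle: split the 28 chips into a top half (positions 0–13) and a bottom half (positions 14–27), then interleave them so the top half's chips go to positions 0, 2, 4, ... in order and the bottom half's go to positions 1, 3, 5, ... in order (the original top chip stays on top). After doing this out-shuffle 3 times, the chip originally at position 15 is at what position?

Track the chip's position through each out-shuffle:
15 → 3 → 6 → 12

12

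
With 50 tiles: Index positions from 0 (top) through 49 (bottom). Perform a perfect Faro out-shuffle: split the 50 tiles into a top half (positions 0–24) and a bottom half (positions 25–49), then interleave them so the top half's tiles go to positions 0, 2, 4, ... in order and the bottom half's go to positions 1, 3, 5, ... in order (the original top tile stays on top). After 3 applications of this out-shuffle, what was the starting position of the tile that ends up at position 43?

Work backwards from position 43, undoing one out-shuffle at a time:
43 ← 46 ← 23 ← 36
So the tile now at position 43 started at position 36.

36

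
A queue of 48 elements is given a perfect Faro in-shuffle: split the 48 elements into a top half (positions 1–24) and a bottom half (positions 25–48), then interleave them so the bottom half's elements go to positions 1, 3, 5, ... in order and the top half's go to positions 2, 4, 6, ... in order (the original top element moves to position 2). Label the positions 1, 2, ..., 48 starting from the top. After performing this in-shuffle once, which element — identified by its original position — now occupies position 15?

Work backwards from position 15, undoing one in-shuffle at a time:
15 ← 32
So the element now at position 15 started at position 32.

32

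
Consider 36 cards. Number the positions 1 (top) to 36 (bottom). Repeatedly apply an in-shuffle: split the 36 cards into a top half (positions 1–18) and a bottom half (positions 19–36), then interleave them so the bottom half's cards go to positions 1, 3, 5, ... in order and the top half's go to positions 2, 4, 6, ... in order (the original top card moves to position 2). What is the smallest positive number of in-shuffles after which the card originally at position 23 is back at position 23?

36

Follow position 23 under repeated in-shuffles:
23 → 9 → 18 → 36 → 35 → 33 → 29 → 21 → ... → 23 (length 36)
It first returns after 36 in-shuffles.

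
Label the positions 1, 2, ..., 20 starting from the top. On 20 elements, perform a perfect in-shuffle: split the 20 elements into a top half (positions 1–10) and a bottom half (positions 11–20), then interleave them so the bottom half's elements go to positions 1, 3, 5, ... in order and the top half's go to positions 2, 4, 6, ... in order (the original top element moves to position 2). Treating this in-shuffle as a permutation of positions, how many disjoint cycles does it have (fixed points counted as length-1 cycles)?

Trace each unvisited position around until it returns:
(1 2 4 8 16 11) (3 6 12) (5 10 20 19 17 13) (7 14) (9 18 15)
5 cycles in total.

5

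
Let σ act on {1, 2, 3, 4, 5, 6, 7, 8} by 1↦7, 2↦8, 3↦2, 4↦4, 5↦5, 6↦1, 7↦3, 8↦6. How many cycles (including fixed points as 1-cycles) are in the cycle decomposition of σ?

Cycle decomposition: (1 7 3 2 8 6) (4) (5).
3 cycles.

3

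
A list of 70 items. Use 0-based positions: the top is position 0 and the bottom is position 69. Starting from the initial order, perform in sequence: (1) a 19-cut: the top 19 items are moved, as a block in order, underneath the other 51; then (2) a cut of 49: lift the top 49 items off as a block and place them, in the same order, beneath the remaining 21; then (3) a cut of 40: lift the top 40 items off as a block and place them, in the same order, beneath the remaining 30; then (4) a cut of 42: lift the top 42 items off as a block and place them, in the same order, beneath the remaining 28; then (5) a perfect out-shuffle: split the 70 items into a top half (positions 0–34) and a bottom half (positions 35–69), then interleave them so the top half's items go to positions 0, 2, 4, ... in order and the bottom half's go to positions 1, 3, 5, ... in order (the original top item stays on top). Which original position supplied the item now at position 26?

23

Undo the operations in reverse order, starting from position 26:
  undo op 5 (out-shuffle, from top half): 26 ← 13
  undo op 4 (cut 42): 13 ← 55
  undo op 3 (cut 40): 55 ← 25
  undo op 2 (cut 49): 25 ← 4
  undo op 1 (cut 19): 4 ← 23
So the item at position 26 came from original position 23.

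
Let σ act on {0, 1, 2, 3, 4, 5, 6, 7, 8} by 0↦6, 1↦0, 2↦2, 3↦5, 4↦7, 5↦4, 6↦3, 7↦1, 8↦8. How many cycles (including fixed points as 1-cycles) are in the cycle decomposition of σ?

Cycle decomposition: (0 6 3 5 4 7 1) (2) (8).
3 cycles.

3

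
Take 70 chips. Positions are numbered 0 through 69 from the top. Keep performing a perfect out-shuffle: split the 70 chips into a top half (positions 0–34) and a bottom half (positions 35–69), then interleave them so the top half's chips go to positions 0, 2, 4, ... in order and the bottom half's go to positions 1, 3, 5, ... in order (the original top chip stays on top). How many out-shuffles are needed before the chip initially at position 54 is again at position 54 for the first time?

Follow position 54 under repeated out-shuffles:
54 → 39 → 9 → 18 → 36 → 3 → 6 → 12 → 24 → 48 → 27 → 54
It first returns after 11 out-shuffles.

11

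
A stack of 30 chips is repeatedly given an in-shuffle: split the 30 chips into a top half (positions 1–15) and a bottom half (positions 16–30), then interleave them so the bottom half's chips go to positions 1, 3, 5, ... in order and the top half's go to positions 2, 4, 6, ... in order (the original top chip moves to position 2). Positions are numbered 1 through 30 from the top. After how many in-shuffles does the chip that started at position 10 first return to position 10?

Follow position 10 under repeated in-shuffles:
10 → 20 → 9 → 18 → 5 → 10
It first returns after 5 in-shuffles.

5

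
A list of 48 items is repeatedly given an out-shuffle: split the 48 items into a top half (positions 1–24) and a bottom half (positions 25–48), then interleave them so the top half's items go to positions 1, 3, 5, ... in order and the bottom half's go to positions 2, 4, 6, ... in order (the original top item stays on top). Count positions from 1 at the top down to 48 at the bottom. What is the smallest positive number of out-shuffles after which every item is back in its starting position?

23

The out-shuffle permutes the 48 positions with cycle lengths [1, 1, 23, 23].
Every item is home exactly when every cycle has completed a whole number of laps, i.e. after lcm(1, 23) = 23 out-shuffles.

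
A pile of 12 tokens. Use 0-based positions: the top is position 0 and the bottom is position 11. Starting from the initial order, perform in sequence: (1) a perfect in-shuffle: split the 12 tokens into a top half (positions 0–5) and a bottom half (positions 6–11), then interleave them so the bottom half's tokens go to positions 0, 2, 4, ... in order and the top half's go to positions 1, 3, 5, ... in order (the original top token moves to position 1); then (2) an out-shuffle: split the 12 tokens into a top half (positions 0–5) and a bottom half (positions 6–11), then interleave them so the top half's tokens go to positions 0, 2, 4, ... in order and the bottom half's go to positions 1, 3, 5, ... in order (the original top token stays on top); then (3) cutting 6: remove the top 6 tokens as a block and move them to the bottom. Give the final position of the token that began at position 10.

Track the token from position 10 forward through each operation:
  after op 1 (in-shuffle): 10 → 8
  after op 2 (out-shuffle): 8 → 5
  after op 3 (cut 6): 5 → 11

11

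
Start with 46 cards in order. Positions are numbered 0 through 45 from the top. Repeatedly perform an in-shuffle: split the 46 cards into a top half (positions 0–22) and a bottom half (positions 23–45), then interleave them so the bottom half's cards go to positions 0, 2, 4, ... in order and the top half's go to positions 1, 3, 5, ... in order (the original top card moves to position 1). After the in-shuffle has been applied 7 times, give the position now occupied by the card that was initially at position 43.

38

Track the card's position through each in-shuffle:
43 → 40 → 34 → 22 → 45 → 44 → 42 → 38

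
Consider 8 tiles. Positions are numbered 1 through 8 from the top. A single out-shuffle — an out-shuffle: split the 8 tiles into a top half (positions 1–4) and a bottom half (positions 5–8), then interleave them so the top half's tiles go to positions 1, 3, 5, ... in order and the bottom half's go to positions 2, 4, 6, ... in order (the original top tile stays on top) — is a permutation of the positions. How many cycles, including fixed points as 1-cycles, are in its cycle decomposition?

Trace each unvisited position around until it returns:
(1) (2 3 5) (4 7 6) (8)
4 cycles in total.

4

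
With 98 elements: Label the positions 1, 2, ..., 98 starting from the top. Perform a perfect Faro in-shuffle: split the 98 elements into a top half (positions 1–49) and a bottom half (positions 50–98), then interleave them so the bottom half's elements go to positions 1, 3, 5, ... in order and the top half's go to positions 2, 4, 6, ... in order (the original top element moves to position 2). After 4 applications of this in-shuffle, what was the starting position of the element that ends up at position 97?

37

Work backwards from position 97, undoing one in-shuffle at a time:
97 ← 98 ← 49 ← 74 ← 37
So the element now at position 97 started at position 37.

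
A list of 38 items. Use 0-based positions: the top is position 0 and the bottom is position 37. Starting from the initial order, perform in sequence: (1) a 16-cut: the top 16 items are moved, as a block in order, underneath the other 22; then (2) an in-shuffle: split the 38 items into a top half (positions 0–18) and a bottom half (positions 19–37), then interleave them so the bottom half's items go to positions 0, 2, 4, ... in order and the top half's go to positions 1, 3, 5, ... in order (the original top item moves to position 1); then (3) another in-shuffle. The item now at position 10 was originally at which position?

Undo the operations in reverse order, starting from position 10:
  undo op 3 (in-shuffle, from bottom half): 10 ← 24
  undo op 2 (in-shuffle, from bottom half): 24 ← 31
  undo op 1 (cut 16): 31 ← 9
So the item at position 10 came from original position 9.

9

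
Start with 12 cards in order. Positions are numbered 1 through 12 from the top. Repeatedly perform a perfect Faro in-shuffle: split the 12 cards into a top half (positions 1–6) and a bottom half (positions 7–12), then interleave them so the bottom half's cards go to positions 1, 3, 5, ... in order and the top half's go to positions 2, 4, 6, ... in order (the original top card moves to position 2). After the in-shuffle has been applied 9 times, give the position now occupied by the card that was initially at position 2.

Track the card's position through each in-shuffle:
2 → 4 → 8 → 3 → 6 → 12 → 11 → 9 → 5 → 10

10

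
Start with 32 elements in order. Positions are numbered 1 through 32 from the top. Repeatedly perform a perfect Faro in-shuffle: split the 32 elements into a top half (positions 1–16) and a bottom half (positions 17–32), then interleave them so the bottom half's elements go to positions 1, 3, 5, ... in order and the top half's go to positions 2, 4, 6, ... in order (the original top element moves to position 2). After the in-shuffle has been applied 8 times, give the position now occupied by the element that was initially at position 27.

Track the element's position through each in-shuffle:
27 → 21 → 9 → 18 → 3 → 6 → 12 → 24 → 15

15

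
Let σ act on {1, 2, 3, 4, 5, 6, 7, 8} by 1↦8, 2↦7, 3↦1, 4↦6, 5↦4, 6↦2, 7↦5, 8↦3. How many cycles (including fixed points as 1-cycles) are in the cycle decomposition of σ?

Cycle decomposition: (1 8 3) (2 7 5 4 6).
2 cycles.

2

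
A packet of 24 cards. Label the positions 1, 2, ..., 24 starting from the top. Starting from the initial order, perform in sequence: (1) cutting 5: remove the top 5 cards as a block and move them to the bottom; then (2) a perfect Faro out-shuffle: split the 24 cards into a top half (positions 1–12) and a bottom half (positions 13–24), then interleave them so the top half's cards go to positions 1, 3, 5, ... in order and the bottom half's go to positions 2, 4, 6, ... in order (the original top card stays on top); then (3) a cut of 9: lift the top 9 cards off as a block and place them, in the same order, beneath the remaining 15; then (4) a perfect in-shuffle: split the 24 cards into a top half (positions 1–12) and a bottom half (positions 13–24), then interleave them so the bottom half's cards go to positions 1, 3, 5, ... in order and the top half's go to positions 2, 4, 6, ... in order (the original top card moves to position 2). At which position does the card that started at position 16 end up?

24

Track the card from position 16 forward through each operation:
  after op 1 (cut 5): 16 → 11
  after op 2 (out-shuffle): 11 → 21
  after op 3 (cut 9): 21 → 12
  after op 4 (in-shuffle): 12 → 24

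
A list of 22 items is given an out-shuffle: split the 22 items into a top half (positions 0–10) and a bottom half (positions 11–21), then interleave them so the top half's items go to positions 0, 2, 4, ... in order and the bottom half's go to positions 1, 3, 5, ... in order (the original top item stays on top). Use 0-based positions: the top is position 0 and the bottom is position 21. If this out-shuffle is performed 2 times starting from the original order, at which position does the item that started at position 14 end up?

Track the item's position through each out-shuffle:
14 → 7 → 14

14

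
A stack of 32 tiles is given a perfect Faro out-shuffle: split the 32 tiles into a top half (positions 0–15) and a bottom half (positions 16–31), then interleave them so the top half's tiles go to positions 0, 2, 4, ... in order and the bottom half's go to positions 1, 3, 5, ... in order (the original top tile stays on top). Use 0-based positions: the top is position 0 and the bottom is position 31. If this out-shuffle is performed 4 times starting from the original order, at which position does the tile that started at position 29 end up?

30

Track the tile's position through each out-shuffle:
29 → 27 → 23 → 15 → 30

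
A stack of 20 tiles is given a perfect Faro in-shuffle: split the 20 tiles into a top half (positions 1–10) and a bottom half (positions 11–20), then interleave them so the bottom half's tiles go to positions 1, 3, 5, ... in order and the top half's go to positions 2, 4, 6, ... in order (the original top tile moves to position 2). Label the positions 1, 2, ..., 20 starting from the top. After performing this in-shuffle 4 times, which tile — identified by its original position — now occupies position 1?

Work backwards from position 1, undoing one in-shuffle at a time:
1 ← 11 ← 16 ← 8 ← 4
So the tile now at position 1 started at position 4.

4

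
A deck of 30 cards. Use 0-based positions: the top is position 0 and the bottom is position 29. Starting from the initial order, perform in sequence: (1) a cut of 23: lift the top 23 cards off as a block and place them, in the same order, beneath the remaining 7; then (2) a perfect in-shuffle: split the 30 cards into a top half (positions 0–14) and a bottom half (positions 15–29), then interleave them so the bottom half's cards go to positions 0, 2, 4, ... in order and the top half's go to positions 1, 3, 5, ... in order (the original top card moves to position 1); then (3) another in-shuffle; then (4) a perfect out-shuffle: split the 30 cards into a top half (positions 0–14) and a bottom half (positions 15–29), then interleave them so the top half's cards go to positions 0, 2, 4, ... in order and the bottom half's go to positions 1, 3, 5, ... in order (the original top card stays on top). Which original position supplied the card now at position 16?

Undo the operations in reverse order, starting from position 16:
  undo op 4 (out-shuffle, from top half): 16 ← 8
  undo op 3 (in-shuffle, from bottom half): 8 ← 19
  undo op 2 (in-shuffle, from top half): 19 ← 9
  undo op 1 (cut 23): 9 ← 2
So the card at position 16 came from original position 2.

2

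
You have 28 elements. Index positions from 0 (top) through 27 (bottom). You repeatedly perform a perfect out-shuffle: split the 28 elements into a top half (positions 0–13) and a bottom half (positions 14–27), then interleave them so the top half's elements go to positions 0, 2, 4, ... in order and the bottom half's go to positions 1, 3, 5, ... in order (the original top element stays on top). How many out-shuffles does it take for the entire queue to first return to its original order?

The out-shuffle permutes the 28 positions with cycle lengths [1, 1, 2, 6, 18].
Every element is home exactly when every cycle has completed a whole number of laps, i.e. after lcm(1, 2, 6, 18) = 18 out-shuffles.

18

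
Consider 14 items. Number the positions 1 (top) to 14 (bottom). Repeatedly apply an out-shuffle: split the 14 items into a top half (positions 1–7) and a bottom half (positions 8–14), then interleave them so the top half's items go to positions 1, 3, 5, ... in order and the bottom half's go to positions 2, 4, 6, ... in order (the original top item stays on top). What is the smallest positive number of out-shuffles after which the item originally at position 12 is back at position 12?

12

Follow position 12 under repeated out-shuffles:
12 → 10 → 6 → 11 → 8 → 2 → 3 → 5 → 9 → 4 → 7 → 13 → 12
It first returns after 12 out-shuffles.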